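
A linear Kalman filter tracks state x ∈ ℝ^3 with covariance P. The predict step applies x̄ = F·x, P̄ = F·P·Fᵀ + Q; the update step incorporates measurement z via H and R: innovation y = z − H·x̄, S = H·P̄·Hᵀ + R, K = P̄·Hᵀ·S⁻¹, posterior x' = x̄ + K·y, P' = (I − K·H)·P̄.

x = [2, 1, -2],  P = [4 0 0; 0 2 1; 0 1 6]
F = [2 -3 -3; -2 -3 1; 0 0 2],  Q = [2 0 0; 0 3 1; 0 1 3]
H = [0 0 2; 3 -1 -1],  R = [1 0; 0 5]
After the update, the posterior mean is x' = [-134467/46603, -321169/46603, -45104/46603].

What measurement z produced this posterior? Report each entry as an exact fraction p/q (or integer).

x̄ = F·x = [7, -9, -4]
P̄ = F·P·Fᵀ + Q = [108 -10 -42; -10 37 7; -42 7 27]
S = H·P̄·Hᵀ + R = [109 -320; -320 1367]
K = P̄·Hᵀ·S⁻¹ = [5492/46603 14104/46603; -4542/46603 -3586/46603; 22618/46603 -160/46603]
x' − x̄ = [-460688/46603, 98258/46603, 141308/46603] = K·y
y = (KᵀK)⁻¹·Kᵀ·(x' − x̄) = [6, -35]
z = y + H·x̄ = [6, -35] + [-8, 34] = [-2, -1]

z = [-2, -1]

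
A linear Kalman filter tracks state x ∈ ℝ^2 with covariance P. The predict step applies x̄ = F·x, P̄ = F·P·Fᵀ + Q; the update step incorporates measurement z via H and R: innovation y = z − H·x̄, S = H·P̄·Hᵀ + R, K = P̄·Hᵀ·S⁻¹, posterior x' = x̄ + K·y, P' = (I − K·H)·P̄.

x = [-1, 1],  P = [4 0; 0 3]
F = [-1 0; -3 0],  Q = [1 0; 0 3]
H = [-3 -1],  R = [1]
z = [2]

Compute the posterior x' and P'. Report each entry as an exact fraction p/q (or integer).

x̄ = F·x = [1, 3]
P̄ = F·P·Fᵀ + Q = [5 12; 12 39]
y = z − H·x̄ = [8]
S = H·P̄·Hᵀ + R = [157]
K = P̄·Hᵀ·S⁻¹ = [-27/157; -75/157]
x' = x̄ + K·y = [-59/157, -129/157]
P' = (I − K·H)·P̄ = [56/157 -141/157; -141/157 498/157]

x' = [-59/157, -129/157]
P' = [56/157 -141/157; -141/157 498/157]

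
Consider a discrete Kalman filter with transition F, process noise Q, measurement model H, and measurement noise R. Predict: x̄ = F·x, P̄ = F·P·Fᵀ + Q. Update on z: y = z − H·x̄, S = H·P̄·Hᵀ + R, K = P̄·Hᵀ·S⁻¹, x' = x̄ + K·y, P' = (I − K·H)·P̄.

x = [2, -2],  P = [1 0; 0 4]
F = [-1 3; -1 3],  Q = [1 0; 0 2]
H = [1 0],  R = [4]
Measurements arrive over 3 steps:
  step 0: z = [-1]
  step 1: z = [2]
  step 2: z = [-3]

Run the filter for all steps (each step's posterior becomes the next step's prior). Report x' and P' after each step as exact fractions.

step 0: x̄ = F·x = [-8, -8]
step 0: P̄ = F·P·Fᵀ + Q = [38 37; 37 39]
step 0: y = z − H·x̄ = [7]
step 0: S = H·P̄·Hᵀ + R = [42]
step 0: K = P̄·Hᵀ·S⁻¹ = [19/21; 37/42]
step 0: x' = x̄ + K·y = [-5/3, -11/6]
step 0: P' = (I − K·H)·P̄ = [76/21 74/21; 74/21 269/42]
step 1: x̄ = F·x = [-23/6, -23/6]
step 1: P̄ = F·P·Fᵀ + Q = [1727/42 1685/42; 1685/42 1769/42]
step 1: y = z − H·x̄ = [35/6]
step 1: S = H·P̄·Hᵀ + R = [1895/42]
step 1: K = P̄·Hᵀ·S⁻¹ = [1727/1895; 337/379]
step 1: x' = x̄ + K·y = [562/379, 513/379]
step 1: P' = (I − K·H)·P̄ = [6908/1895 1348/379; 1348/379 2443/379]
step 2: x̄ = F·x = [977/379, 977/379]
step 2: P̄ = F·P·Fᵀ + Q = [78298/1895 76403/1895; 76403/1895 80193/1895]
step 2: y = z − H·x̄ = [-2114/379]
step 2: S = H·P̄·Hᵀ + R = [85878/1895]
step 2: K = P̄·Hᵀ·S⁻¹ = [39149/42939; 76403/85878]
step 2: x' = x̄ + K·y = [-107677/42939, -102392/42939]
step 2: P' = (I − K·H)·P̄ = [156596/42939 152806/42939; 152806/42939 553771/85878]

step 0: x' = [-5/3, -11/6], P' = [76/21 74/21; 74/21 269/42]
step 1: x' = [562/379, 513/379], P' = [6908/1895 1348/379; 1348/379 2443/379]
step 2: x' = [-107677/42939, -102392/42939], P' = [156596/42939 152806/42939; 152806/42939 553771/85878]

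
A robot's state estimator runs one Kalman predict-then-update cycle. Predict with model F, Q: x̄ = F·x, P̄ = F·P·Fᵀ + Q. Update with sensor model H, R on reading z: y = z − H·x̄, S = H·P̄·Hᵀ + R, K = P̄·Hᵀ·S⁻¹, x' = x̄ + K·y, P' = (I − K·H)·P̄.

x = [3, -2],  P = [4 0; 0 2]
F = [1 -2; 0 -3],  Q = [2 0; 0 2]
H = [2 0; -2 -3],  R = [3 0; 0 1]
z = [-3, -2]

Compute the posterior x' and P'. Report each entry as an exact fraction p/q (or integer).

x̄ = F·x = [7, 6]
P̄ = F·P·Fᵀ + Q = [14 12; 12 20]
y = z − H·x̄ = [-17, 30]
S = H·P̄·Hᵀ + R = [59 -128; -128 381]
K = P̄·Hᵀ·S⁻¹ = [2476/6095 -192/6095; -1608/6095 -1884/6095]
x' = x̄ + K·y = [-5187/6095, 7386/6095]
P' = (I − K·H)·P̄ = [3714/6095 -2412/6095; -2412/6095 2236/6095]

x' = [-5187/6095, 7386/6095]
P' = [3714/6095 -2412/6095; -2412/6095 2236/6095]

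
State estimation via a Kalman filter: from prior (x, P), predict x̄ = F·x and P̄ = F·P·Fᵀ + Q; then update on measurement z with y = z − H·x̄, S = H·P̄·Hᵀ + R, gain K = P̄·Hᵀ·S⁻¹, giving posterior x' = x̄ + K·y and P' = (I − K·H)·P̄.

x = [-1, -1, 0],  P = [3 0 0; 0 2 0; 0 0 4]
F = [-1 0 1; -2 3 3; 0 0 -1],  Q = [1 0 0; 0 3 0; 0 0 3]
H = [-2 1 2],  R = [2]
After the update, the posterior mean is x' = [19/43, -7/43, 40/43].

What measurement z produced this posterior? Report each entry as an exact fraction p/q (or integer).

x̄ = F·x = [1, -1, 0]
P̄ = F·P·Fᵀ + Q = [8 18 -4; 18 69 -12; -4 -12 7]
S = H·P̄·Hᵀ + R = [43]
K = P̄·Hᵀ·S⁻¹ = [-6/43; 9/43; 10/43]
x' − x̄ = [-24/43, 36/43, 40/43] = K·y
y = (KᵀK)⁻¹·Kᵀ·(x' − x̄) = [4]
z = y + H·x̄ = [4] + [-3] = [1]

z = [1]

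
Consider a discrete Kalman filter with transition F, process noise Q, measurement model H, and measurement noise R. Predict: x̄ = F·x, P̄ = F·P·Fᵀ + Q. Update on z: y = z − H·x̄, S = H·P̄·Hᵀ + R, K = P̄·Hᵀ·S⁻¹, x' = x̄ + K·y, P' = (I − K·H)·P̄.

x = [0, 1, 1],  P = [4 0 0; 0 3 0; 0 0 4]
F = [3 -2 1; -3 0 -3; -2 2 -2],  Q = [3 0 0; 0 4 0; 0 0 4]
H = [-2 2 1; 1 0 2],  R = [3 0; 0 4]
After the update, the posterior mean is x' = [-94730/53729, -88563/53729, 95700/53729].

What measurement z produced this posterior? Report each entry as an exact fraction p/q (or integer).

z = [2, 2]

x̄ = F·x = [-1, -3, 0]
P̄ = F·P·Fᵀ + Q = [55 -48 -44; -48 76 48; -44 48 48]
S = H·P̄·Hᵀ + R = [1327 214; 214 75]
K = P̄·Hᵀ·S⁻¹ = [-11688/53729 9709/53729; 11928/53729 352/53729; 6272/53729 19356/53729]
x' − x̄ = [-41001/53729, 72624/53729, 95700/53729] = K·y
y = (KᵀK)⁻¹·Kᵀ·(x' − x̄) = [6, 3]
z = y + H·x̄ = [6, 3] + [-4, -1] = [2, 2]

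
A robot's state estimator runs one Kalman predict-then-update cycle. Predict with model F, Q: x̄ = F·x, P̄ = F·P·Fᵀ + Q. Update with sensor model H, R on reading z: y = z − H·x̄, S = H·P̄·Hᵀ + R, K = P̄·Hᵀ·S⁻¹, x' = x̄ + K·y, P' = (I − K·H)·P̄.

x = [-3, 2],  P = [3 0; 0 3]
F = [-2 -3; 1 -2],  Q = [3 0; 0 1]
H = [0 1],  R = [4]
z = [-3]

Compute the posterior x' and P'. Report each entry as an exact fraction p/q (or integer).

x' = [12/5, -19/5]
P' = [174/5 12/5; 12/5 16/5]

x̄ = F·x = [0, -7]
P̄ = F·P·Fᵀ + Q = [42 12; 12 16]
y = z − H·x̄ = [4]
S = H·P̄·Hᵀ + R = [20]
K = P̄·Hᵀ·S⁻¹ = [3/5; 4/5]
x' = x̄ + K·y = [12/5, -19/5]
P' = (I − K·H)·P̄ = [174/5 12/5; 12/5 16/5]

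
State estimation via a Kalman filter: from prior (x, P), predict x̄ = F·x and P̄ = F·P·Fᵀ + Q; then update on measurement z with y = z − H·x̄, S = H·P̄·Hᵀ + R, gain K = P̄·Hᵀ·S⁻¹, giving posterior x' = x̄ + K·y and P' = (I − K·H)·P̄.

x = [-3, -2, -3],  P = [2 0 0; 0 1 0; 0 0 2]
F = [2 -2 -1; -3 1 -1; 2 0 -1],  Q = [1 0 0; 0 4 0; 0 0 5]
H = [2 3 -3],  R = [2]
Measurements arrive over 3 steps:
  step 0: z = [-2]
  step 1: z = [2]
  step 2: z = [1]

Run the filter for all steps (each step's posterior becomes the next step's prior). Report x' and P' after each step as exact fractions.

step 0: x̄ = F·x = [1, 10, -3]
step 0: P̄ = F·P·Fᵀ + Q = [15 -12 10; -12 25 -10; 10 -10 15]
step 0: y = z − H·x̄ = [-43]
step 0: S = H·P̄·Hᵀ + R = [338]
step 0: K = P̄·Hᵀ·S⁻¹ = [-18/169; 81/338; -55/338]
step 0: x' = x̄ + K·y = [943/169, -103/338, 1351/338]
step 0: P' = (I − K·H)·P̄ = [1887/169 -570/169 700/169; -570/169 1889/338 1075/338; 700/169 1075/338 2045/338]
step 1: x̄ = F·x = [2627/338, -3556/169, 2421/338]
step 1: P̄ = F·P·Fᵀ + Q = [32855/338 -15511/169 18251/338; -15511/169 26171/169 -11277/169; 18251/338 -11277/169 13231/338]
step 1: y = z − H·x̄ = [24021/338]
step 1: S = H·P̄·Hᵀ + R = [536949/338]
step 1: K = P̄·Hᵀ·S⁻¹ = [-82109/536949; 162644/536949; -70853/536949]
step 1: x' = x̄ + K·y = [-184673/59661, 28958/59661, -132152/59661]
step 1: P' = (I − K·H)·P̄ = [32247253/536949 -9771289/536949 11781619/536949; -9771289/536949 4887319/536949 -1735303/536949; 11781619/536949 -1735303/536949 6166345/536949]
step 2: x̄ = F·x = [-32790/6629, 715129/59661, -237194/59661]
step 2: P̄ = F·P·Fᵀ + Q = [2214126/6629 -29468423/59661 13738159/59661; -29468423/59661 436214791/536949 -193342829/536949; 13738159/59661 -193342829/536949 90713626/536949]
step 2: y = z − H·x̄ = [-245232/6629]
step 2: S = H·P̄·Hᵀ + R = [52773661/6629]
step 2: K = P̄·Hᵀ·S⁻¹ = [-9973942/52773661; 150915694/474962949; -67209167/474962949]
step 2: x' = x̄ + K·y = [107932026/52773661, 110215409/474962949, 598015190/474962949]
step 2: P' = (I − K·H)·P̄ = [2620005418/52773661 -7532385995/474962949 8247490165/474962949; -7532385995/474962949 12324875945/1424888847 -3041727433/1424888847; 8247490165/474962949 -3041727433/1424888847 13587671231/1424888847]

step 0: x' = [943/169, -103/338, 1351/338], P' = [1887/169 -570/169 700/169; -570/169 1889/338 1075/338; 700/169 1075/338 2045/338]
step 1: x' = [-184673/59661, 28958/59661, -132152/59661], P' = [32247253/536949 -9771289/536949 11781619/536949; -9771289/536949 4887319/536949 -1735303/536949; 11781619/536949 -1735303/536949 6166345/536949]
step 2: x' = [107932026/52773661, 110215409/474962949, 598015190/474962949], P' = [2620005418/52773661 -7532385995/474962949 8247490165/474962949; -7532385995/474962949 12324875945/1424888847 -3041727433/1424888847; 8247490165/474962949 -3041727433/1424888847 13587671231/1424888847]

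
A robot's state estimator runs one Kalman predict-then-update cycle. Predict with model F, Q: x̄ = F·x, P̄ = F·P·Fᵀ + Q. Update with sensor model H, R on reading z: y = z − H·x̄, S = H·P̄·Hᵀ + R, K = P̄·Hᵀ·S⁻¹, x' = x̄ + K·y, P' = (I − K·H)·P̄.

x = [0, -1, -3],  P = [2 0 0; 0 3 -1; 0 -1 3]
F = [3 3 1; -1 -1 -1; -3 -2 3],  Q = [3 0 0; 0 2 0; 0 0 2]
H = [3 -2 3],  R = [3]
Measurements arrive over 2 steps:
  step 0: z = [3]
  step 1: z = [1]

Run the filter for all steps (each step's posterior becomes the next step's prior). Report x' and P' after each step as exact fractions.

step 0: x' = [-472/587, 48/587, 1041/587], P' = [22694/587 -5412/587 -26241/587; -5412/587 2580/587 7086/587; -26241/587 7086/587 31068/587]
step 1: x' = [333593/379452, -346607/948630, -74663/94863], P' = [6452453/126484 -807889/63242 -1884188/31621; -807889/63242 849823/158105 516296/31621; -1884188/31621 516296/31621 2240062/31621]

step 0: x̄ = F·x = [-6, 4, -7]
step 0: P̄ = F·P·Fᵀ + Q = [45 -14 -34; -14 8 4; -34 4 71]
step 0: y = z − H·x̄ = [50]
step 0: S = H·P̄·Hᵀ + R = [587]
step 0: K = P̄·Hᵀ·S⁻¹ = [61/587; -46/587; 103/587]
step 0: x' = x̄ + K·y = [-472/587, 48/587, 1041/587]
step 0: P' = (I − K·H)·P̄ = [22694/587 -5412/587 -26241/587; -5412/587 2580/587 7086/587; -26241/587 7086/587 31068/587]
step 1: x̄ = F·x = [-231/587, -617/587, 4443/587]
step 1: P̄ = F·P·Fᵀ + Q = [47949/587 2202/587 -153186/587; 2202/587 8382/587 -54108/587; -153186/587 -54108/587 817714/587]
step 1: y = z − H·x̄ = [-13283/587]
step 1: S = H·P̄·Hᵀ + R = [5691780/587]
step 1: K = P̄·Hᵀ·S⁻¹ = [-21341/379452; -28747/948630; 35030/94863]
step 1: x' = x̄ + K·y = [333593/379452, -346607/948630, -74663/94863]
step 1: P' = (I − K·H)·P̄ = [6452453/126484 -807889/63242 -1884188/31621; -807889/63242 849823/158105 516296/31621; -1884188/31621 516296/31621 2240062/31621]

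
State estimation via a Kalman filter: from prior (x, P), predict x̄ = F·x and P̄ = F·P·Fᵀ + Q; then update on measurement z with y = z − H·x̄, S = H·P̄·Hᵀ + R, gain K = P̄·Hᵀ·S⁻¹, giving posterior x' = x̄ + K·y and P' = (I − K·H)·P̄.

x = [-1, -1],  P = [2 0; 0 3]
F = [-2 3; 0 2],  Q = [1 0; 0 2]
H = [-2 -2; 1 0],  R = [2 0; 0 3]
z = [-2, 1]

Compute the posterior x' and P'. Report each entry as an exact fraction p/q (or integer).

x̄ = F·x = [-1, -2]
P̄ = F·P·Fᵀ + Q = [36 18; 18 14]
y = z − H·x̄ = [-8, 2]
S = H·P̄·Hᵀ + R = [346 -108; -108 39]
K = P̄·Hᵀ·S⁻¹ = [-54/305 132/305; -92/305 -114/305]
x' = x̄ + K·y = [391/305, -102/305]
P' = (I − K·H)·P̄ = [396/305 -342/305; -342/305 434/305]

x' = [391/305, -102/305]
P' = [396/305 -342/305; -342/305 434/305]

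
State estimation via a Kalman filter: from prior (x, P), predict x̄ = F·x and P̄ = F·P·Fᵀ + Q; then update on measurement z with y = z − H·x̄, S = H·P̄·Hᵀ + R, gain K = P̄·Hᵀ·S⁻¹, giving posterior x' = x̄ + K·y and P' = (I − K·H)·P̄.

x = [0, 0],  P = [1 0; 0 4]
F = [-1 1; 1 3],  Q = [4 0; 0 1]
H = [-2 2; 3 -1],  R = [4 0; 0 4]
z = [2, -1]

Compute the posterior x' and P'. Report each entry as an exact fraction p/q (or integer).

x' = [-8/1041, 997/1041]
P' = [1141/1041 1591/1041; 1591/1041 3025/1041]

x̄ = F·x = [0, 0]
P̄ = F·P·Fᵀ + Q = [9 11; 11 38]
y = z − H·x̄ = [2, -1]
S = H·P̄·Hᵀ + R = [104 -42; -42 57]
K = P̄·Hᵀ·S⁻¹ = [75/347 458/1041; 239/347 437/1041]
x' = x̄ + K·y = [-8/1041, 997/1041]
P' = (I − K·H)·P̄ = [1141/1041 1591/1041; 1591/1041 3025/1041]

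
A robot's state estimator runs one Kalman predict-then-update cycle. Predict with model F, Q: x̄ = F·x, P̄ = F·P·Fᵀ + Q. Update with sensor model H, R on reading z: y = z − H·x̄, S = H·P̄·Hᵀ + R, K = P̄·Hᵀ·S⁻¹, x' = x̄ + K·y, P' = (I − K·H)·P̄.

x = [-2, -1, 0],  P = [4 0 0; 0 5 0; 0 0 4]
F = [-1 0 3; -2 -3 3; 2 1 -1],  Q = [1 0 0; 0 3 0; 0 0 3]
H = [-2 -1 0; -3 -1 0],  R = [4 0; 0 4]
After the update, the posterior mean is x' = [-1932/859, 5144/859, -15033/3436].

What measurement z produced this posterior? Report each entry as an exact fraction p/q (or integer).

z = [-3, 2]

x̄ = F·x = [2, 7, -5]
P̄ = F·P·Fᵀ + Q = [41 44 -20; 44 100 -43; -20 -43 28]
S = H·P̄·Hᵀ + R = [444 566; 566 737]
K = P̄·Hᵀ·S⁻¹ = [415/1718 -354/859; -1811/1718 425/859; 2873/6872 -623/3436]
x' − x̄ = [-3650/859, -869/859, 2147/3436] = K·y
y = (KᵀK)⁻¹·Kᵀ·(x' − x̄) = [8, 15]
z = y + H·x̄ = [8, 15] + [-11, -13] = [-3, 2]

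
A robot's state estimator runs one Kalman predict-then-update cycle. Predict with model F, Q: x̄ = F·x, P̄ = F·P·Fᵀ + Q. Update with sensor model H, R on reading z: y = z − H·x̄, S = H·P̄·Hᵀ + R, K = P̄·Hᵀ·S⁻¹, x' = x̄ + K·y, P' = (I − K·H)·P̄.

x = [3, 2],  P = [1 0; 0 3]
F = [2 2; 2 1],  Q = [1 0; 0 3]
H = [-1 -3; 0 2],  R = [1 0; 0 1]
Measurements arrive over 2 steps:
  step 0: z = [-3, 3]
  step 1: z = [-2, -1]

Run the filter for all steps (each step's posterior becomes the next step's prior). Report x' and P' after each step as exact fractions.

step 0: x̄ = F·x = [10, 8]
step 0: P̄ = F·P·Fᵀ + Q = [17 10; 10 10]
step 0: y = z − H·x̄ = [31, -13]
step 0: S = H·P̄·Hᵀ + R = [168 -80; -80 41]
step 0: K = P̄·Hᵀ·S⁻¹ = [-327/488 -50/61; -5/61 20/61]
step 0: x' = x̄ + K·y = [-57/488, 73/61]
step 0: P' = (I − K·H)·P̄ = [927/488 -25/61; -25/61 10/61]
step 1: x̄ = F·x = [527/244, 235/244]
step 1: P̄ = F·P·Fᵀ + Q = [729/122 667/122; 667/122 1113/122]
step 1: y = z − H·x̄ = [186/61, -357/122]
step 1: S = H·P̄·Hᵀ + R = [7435/61 -4006/61; -4006/61 2287/61]
step 1: K = P̄·Hᵀ·S⁻¹ = [-7373/15669 -8345/15669; -2003/15669 4117/15669]
step 1: x' = x̄ + K·y = [47707/20892, -4085/20892]
step 1: P' = (I − K·H)·P̄ = [39781/31338 -8345/31338; -8345/31338 4117/31338]

step 0: x' = [-57/488, 73/61], P' = [927/488 -25/61; -25/61 10/61]
step 1: x' = [47707/20892, -4085/20892], P' = [39781/31338 -8345/31338; -8345/31338 4117/31338]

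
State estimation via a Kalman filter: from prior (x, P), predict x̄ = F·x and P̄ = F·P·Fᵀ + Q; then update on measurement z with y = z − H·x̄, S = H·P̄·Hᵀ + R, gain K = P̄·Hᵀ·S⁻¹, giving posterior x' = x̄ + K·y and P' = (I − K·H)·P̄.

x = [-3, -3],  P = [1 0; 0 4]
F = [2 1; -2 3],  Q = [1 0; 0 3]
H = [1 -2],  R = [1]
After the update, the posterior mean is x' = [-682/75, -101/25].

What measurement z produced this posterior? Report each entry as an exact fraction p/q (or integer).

x̄ = F·x = [-9, -3]
P̄ = F·P·Fᵀ + Q = [9 8; 8 43]
S = H·P̄·Hᵀ + R = [150]
K = P̄·Hᵀ·S⁻¹ = [-7/150; -13/25]
x' − x̄ = [-7/75, -26/25] = K·y
y = (KᵀK)⁻¹·Kᵀ·(x' − x̄) = [2]
z = y + H·x̄ = [2] + [-3] = [-1]

z = [-1]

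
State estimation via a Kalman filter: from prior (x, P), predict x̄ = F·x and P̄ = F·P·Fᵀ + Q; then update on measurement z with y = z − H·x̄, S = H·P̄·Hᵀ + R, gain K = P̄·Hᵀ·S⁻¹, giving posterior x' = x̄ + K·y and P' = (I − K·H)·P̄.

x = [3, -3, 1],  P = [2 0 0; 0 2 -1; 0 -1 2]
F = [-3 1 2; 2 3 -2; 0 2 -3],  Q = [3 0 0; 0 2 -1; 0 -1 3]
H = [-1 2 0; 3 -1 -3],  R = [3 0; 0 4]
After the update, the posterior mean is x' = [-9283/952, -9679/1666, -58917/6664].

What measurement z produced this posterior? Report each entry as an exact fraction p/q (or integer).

x̄ = F·x = [-10, -5, -9]
P̄ = F·P·Fᵀ + Q = [27 -18 -9; -18 48 36; -9 36 41]
S = H·P̄·Hᵀ + R = [294 -546; -546 1150]
K = P̄·Hᵀ·S⁻¹ = [-87/952 9/136; 685/1666 3/238; -1401/6664 -249/952]
x' − x̄ = [237/952, -1349/1666, 1059/6664] = K·y
y = (KᵀK)⁻¹·Kᵀ·(x' − x̄) = [-2, 1]
z = y + H·x̄ = [-2, 1] + [0, 2] = [-2, 3]

z = [-2, 3]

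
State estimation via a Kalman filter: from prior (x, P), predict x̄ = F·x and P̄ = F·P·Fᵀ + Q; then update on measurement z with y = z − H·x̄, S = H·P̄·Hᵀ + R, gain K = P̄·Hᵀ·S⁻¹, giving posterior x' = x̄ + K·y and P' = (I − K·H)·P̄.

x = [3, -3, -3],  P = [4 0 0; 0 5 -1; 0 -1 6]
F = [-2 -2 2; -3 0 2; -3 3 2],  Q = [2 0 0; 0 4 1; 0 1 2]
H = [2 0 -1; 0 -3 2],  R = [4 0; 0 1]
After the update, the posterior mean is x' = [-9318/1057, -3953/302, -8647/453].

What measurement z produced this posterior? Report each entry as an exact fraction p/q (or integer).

x̄ = F·x = [-6, -15, -24]
P̄ = F·P·Fᵀ + Q = [70 52 16; 52 64 55; 16 55 95]
S = H·P̄·Hᵀ + R = [315 -273; -273 297]
K = P̄·Hᵀ·S⁻¹ = [496/3171 -124/453; -373/906 -593/906; -283/453 -74/151]
x' − x̄ = [-2976/1057, 577/302, 2225/453] = K·y
y = (KᵀK)⁻¹·Kᵀ·(x' − x̄) = [-11, 4]
z = y + H·x̄ = [-11, 4] + [12, -3] = [1, 1]

z = [1, 1]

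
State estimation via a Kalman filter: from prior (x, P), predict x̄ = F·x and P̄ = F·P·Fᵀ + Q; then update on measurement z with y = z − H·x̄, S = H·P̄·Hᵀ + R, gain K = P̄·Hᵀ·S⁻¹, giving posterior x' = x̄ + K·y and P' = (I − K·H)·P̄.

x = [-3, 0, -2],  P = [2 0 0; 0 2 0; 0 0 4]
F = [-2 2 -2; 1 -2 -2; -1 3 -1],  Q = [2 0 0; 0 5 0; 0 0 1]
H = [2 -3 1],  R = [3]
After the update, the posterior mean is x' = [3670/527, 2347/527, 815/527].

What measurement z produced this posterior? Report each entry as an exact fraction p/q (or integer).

x̄ = F·x = [10, 1, 5]
P̄ = F·P·Fᵀ + Q = [34 4 24; 4 31 -6; 24 -6 25]
S = H·P̄·Hᵀ + R = [527]
K = P̄·Hᵀ·S⁻¹ = [80/527; -91/527; 91/527]
x' − x̄ = [-1600/527, 1820/527, -1820/527] = K·y
y = (KᵀK)⁻¹·Kᵀ·(x' − x̄) = [-20]
z = y + H·x̄ = [-20] + [22] = [2]

z = [2]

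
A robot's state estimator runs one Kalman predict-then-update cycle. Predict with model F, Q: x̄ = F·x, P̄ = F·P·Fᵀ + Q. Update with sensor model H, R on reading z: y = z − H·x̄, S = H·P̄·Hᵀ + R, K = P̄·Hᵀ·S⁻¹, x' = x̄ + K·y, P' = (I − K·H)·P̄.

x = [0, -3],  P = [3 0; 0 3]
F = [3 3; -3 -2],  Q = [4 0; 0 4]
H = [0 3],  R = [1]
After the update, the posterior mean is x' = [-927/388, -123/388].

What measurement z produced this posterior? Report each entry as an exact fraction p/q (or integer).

z = [-1]

x̄ = F·x = [-9, 6]
P̄ = F·P·Fᵀ + Q = [58 -45; -45 43]
S = H·P̄·Hᵀ + R = [388]
K = P̄·Hᵀ·S⁻¹ = [-135/388; 129/388]
x' − x̄ = [2565/388, -2451/388] = K·y
y = (KᵀK)⁻¹·Kᵀ·(x' − x̄) = [-19]
z = y + H·x̄ = [-19] + [18] = [-1]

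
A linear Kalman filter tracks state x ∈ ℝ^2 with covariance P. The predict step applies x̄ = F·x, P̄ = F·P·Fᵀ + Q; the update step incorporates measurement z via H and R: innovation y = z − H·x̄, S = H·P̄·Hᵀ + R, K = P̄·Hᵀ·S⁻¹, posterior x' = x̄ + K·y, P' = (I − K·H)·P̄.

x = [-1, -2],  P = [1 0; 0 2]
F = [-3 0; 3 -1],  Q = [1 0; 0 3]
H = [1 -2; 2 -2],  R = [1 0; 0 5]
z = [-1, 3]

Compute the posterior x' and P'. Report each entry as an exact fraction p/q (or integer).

x̄ = F·x = [3, -1]
P̄ = F·P·Fᵀ + Q = [10 -9; -9 14]
y = z − H·x̄ = [-6, -5]
S = H·P̄·Hᵀ + R = [103 130; 130 173]
K = P̄·Hᵀ·S⁻¹ = [-96/919 274/919; -421/919 72/919]
x' = x̄ + K·y = [1963/919, 1247/919]
P' = (I − K·H)·P̄ = [1466/919 781/919; 781/919 601/919]

x' = [1963/919, 1247/919]
P' = [1466/919 781/919; 781/919 601/919]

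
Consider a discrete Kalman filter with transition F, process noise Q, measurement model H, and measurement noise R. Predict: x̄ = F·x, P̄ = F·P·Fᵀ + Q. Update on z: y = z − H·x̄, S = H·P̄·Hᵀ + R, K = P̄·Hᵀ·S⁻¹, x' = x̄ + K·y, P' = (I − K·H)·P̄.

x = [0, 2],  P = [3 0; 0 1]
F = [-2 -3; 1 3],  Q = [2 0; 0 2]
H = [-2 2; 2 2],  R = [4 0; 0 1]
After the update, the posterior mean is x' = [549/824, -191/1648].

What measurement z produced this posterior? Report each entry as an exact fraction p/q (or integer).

z = [-2, 1]

x̄ = F·x = [-6, 6]
P̄ = F·P·Fᵀ + Q = [23 -15; -15 14]
S = H·P̄·Hᵀ + R = [272 -36; -36 29]
K = P̄·Hᵀ·S⁻¹ = [-407/1648 101/412; 805/3296 193/824]
x' − x̄ = [5493/824, -10079/1648] = K·y
y = (KᵀK)⁻¹·Kᵀ·(x' − x̄) = [-26, 1]
z = y + H·x̄ = [-26, 1] + [24, 0] = [-2, 1]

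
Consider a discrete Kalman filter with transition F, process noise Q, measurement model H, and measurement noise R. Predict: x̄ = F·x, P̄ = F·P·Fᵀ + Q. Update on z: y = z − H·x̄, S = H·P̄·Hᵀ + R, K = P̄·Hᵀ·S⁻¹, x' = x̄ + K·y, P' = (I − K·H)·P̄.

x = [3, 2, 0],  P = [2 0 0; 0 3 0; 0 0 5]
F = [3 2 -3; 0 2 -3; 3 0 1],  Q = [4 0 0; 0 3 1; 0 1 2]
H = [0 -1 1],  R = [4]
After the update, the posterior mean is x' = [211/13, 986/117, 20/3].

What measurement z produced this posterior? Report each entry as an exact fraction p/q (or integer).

x̄ = F·x = [13, 4, 9]
P̄ = F·P·Fᵀ + Q = [79 57 3; 57 60 -14; 3 -14 25]
S = H·P̄·Hᵀ + R = [117]
K = P̄·Hᵀ·S⁻¹ = [-6/13; -74/117; 1/3]
x' − x̄ = [42/13, 518/117, -7/3] = K·y
y = (KᵀK)⁻¹·Kᵀ·(x' − x̄) = [-7]
z = y + H·x̄ = [-7] + [5] = [-2]

z = [-2]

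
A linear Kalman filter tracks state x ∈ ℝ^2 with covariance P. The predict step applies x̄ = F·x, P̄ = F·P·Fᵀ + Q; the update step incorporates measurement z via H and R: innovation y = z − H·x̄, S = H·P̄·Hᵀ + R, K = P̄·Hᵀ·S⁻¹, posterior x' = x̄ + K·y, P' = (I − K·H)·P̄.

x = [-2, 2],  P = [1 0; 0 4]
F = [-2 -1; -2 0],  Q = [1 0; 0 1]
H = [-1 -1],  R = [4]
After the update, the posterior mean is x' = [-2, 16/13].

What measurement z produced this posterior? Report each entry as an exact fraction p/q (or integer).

x̄ = F·x = [2, 4]
P̄ = F·P·Fᵀ + Q = [9 4; 4 5]
S = H·P̄·Hᵀ + R = [26]
K = P̄·Hᵀ·S⁻¹ = [-1/2; -9/26]
x' − x̄ = [-4, -36/13] = K·y
y = (KᵀK)⁻¹·Kᵀ·(x' − x̄) = [8]
z = y + H·x̄ = [8] + [-6] = [2]

z = [2]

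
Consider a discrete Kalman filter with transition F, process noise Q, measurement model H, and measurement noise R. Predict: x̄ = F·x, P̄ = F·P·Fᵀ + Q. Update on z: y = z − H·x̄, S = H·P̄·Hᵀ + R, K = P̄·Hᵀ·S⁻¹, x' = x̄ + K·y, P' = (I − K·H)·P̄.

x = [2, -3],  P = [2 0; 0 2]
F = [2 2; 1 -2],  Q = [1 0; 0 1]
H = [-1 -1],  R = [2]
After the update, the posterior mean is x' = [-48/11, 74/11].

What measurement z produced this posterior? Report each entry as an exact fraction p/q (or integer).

z = [-2]

x̄ = F·x = [-2, 8]
P̄ = F·P·Fᵀ + Q = [17 -4; -4 11]
S = H·P̄·Hᵀ + R = [22]
K = P̄·Hᵀ·S⁻¹ = [-13/22; -7/22]
x' − x̄ = [-26/11, -14/11] = K·y
y = (KᵀK)⁻¹·Kᵀ·(x' − x̄) = [4]
z = y + H·x̄ = [4] + [-6] = [-2]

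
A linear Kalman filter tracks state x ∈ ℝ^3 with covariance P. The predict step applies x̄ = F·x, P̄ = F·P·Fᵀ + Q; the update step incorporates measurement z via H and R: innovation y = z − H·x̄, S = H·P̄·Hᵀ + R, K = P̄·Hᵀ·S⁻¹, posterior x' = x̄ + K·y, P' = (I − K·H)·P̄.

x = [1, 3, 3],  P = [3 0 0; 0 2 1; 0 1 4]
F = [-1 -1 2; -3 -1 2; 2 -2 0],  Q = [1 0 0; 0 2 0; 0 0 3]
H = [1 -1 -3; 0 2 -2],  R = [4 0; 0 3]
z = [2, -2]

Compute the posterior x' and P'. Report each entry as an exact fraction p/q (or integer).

x̄ = F·x = [2, 0, -4]
P̄ = F·P·Fᵀ + Q = [18 23 -6; 23 43 -18; -6 -18 23]
y = z − H·x̄ = [-12, -10]
S = H·P̄·Hᵀ + R = [154 182; 182 411]
K = P̄·Hᵀ·S⁻¹ = [-5213/30170 469/2155; -823/3017 180/431; -8503/30170 -161/2155]
x' = x̄ + K·y = [28618/15085, -2724/3017, 1948/15085]
P' = (I − K·H)·P̄ = [230001/30170 7010/3017 60251/30170; 7010/3017 3993/3017 2103/3017; 60251/30170 2103/3017 24411/30170]

x' = [28618/15085, -2724/3017, 1948/15085]
P' = [230001/30170 7010/3017 60251/30170; 7010/3017 3993/3017 2103/3017; 60251/30170 2103/3017 24411/30170]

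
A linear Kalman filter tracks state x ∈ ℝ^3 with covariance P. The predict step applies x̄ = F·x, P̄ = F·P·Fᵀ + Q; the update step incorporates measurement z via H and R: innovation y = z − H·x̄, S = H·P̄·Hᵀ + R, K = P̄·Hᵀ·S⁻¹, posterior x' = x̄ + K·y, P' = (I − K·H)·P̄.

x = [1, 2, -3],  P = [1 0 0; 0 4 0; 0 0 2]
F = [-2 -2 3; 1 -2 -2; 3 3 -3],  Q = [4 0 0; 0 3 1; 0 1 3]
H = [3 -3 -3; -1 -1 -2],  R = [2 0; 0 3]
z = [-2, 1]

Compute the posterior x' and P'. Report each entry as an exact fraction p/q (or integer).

x̄ = F·x = [-15, 3, 18]
P̄ = F·P·Fᵀ + Q = [42 2 -48; 2 28 -8; -48 -8 66]
y = z − H·x̄ = [106, 25]
S = H·P̄·Hᵀ + R = [1910 426; 426 117]
K = P̄·Hᵀ·S⁻¹ = [1456/6999 -6572/20997; -59/6999 -1868/20997; -805/6999 -4846/20997]
x' = x̄ + K·y = [-16247/20997, -2471/20997, 806/20997]
P' = (I − K·H)·P̄ = [70466/20997 185858/20997 -118304/20997; 185858/20997 552206/20997 -366230/20997; -118304/20997 -366230/20997 249536/20997]

x' = [-16247/20997, -2471/20997, 806/20997]
P' = [70466/20997 185858/20997 -118304/20997; 185858/20997 552206/20997 -366230/20997; -118304/20997 -366230/20997 249536/20997]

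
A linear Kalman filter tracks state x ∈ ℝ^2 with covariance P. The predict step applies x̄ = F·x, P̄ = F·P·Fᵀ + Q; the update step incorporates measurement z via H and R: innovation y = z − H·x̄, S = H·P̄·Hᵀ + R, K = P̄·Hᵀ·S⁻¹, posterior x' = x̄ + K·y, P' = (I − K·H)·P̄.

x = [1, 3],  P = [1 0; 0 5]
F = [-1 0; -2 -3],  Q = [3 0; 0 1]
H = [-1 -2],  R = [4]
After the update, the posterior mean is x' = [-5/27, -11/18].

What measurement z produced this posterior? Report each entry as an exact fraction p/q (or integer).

x̄ = F·x = [-1, -11]
P̄ = F·P·Fᵀ + Q = [4 2; 2 50]
S = H·P̄·Hᵀ + R = [216]
K = P̄·Hᵀ·S⁻¹ = [-1/27; -17/36]
x' − x̄ = [22/27, 187/18] = K·y
y = (KᵀK)⁻¹·Kᵀ·(x' − x̄) = [-22]
z = y + H·x̄ = [-22] + [23] = [1]

z = [1]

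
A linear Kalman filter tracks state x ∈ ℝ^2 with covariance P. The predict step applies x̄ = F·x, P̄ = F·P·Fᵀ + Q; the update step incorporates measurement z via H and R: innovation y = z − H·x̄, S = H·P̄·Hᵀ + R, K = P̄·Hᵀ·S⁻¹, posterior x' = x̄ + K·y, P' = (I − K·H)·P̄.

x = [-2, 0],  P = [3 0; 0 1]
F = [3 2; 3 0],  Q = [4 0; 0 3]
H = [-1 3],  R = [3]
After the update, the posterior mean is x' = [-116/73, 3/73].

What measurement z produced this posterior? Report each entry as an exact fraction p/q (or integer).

z = [2]

x̄ = F·x = [-6, -6]
P̄ = F·P·Fᵀ + Q = [35 27; 27 30]
S = H·P̄·Hᵀ + R = [146]
K = P̄·Hᵀ·S⁻¹ = [23/73; 63/146]
x' − x̄ = [322/73, 441/73] = K·y
y = (KᵀK)⁻¹·Kᵀ·(x' − x̄) = [14]
z = y + H·x̄ = [14] + [-12] = [2]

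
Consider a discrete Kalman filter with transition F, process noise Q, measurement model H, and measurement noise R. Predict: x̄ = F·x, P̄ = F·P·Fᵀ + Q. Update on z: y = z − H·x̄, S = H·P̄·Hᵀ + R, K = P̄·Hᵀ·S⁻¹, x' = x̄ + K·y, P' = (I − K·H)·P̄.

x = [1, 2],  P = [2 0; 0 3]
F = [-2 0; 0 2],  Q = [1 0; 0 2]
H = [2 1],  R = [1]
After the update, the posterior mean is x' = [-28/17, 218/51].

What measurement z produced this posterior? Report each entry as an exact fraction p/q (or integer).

x̄ = F·x = [-2, 4]
P̄ = F·P·Fᵀ + Q = [9 0; 0 14]
S = H·P̄·Hᵀ + R = [51]
K = P̄·Hᵀ·S⁻¹ = [6/17; 14/51]
x' − x̄ = [6/17, 14/51] = K·y
y = (KᵀK)⁻¹·Kᵀ·(x' − x̄) = [1]
z = y + H·x̄ = [1] + [0] = [1]

z = [1]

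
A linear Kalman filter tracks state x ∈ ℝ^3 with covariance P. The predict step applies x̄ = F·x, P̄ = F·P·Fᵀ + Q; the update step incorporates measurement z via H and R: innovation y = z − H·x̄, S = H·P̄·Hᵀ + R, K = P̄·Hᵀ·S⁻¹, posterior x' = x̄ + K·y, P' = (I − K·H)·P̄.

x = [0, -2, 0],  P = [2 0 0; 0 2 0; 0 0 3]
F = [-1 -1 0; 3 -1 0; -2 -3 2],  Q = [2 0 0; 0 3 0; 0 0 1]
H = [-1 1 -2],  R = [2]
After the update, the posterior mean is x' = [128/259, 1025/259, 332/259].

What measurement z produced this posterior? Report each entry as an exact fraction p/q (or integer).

z = [1]

x̄ = F·x = [2, 2, 6]
P̄ = F·P·Fᵀ + Q = [6 -4 10; -4 23 -6; 10 -6 39]
S = H·P̄·Hᵀ + R = [259]
K = P̄·Hᵀ·S⁻¹ = [-30/259; 39/259; -94/259]
x' − x̄ = [-390/259, 507/259, -1222/259] = K·y
y = (KᵀK)⁻¹·Kᵀ·(x' − x̄) = [13]
z = y + H·x̄ = [13] + [-12] = [1]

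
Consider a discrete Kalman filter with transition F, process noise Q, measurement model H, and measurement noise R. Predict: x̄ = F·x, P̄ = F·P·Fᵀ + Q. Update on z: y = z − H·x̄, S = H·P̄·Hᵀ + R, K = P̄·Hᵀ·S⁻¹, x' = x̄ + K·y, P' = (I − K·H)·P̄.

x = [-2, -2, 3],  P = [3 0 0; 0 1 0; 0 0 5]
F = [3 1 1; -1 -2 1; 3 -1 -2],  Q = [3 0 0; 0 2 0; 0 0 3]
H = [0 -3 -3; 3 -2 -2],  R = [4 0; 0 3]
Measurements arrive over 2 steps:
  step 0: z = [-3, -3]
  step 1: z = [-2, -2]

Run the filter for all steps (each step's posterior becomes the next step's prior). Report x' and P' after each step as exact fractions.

step 0: x̄ = F·x = [-5, 9, -10]
step 0: P̄ = F·P·Fᵀ + Q = [36 -6 16; -6 14 -17; 16 -17 51]
step 0: y = z − H·x̄ = [-6, 10]
step 0: S = H·P̄·Hᵀ + R = [283 96; 96 331]
step 0: K = P̄·Hᵀ·S⁻¹ = [-18378/84457 27784/84457; 4131/84457 -4260/84457; -31842/84457 4132/84457]
step 0: x' = x̄ + K·y = [-34177/84457, 692727/84457, -612198/84457]
step 0: P' = (I − K·H)·P̄ = [44120/84457 -7932/84457 32436/84457; -7932/84457 1094099/84457 -1099607/84457; 32436/84457 -1099607/84457 1142063/84457]
step 1: x̄ = F·x = [-22002/84457, -1963475/84457, 429138/84457]
step 1: P̄ = F·P·Fᵀ + Q = [834423/84457 41508/84457 220368/84457; 41508/84457 10033321/84457 -3325269/84457; 220368/84457 -3325269/84457 1572734/84457]
step 1: y = z − H·x̄ = [-4771925/84457, -3171582/84457]
step 1: S = H·P̄·Hᵀ + R = [44937481/84457 27376218/84457; 27376218/84457 24442734/84457]
step 1: K = P̄·Hᵀ·S⁻¹ = [-144836199/688590215 435969511/1377180430; -252625992/688590215 -274499698/2065770645; 28527639/688590215 256248886/2065770645]
step 1: x' = x̄ + K·y = [-181860708/688590215, 1701244991/688590215, -1320628377/688590215]
step 1: P' = (I − K·H)·P̄ = [693456087/1377180430 133056538/688590215 60058394/688590215; 133056538/688590215 21624621757/2065770645 -20614117789/2065770645; 60058394/688590215 -20614117789/2065770645 20500007233/2065770645]

step 0: x' = [-34177/84457, 692727/84457, -612198/84457], P' = [44120/84457 -7932/84457 32436/84457; -7932/84457 1094099/84457 -1099607/84457; 32436/84457 -1099607/84457 1142063/84457]
step 1: x' = [-181860708/688590215, 1701244991/688590215, -1320628377/688590215], P' = [693456087/1377180430 133056538/688590215 60058394/688590215; 133056538/688590215 21624621757/2065770645 -20614117789/2065770645; 60058394/688590215 -20614117789/2065770645 20500007233/2065770645]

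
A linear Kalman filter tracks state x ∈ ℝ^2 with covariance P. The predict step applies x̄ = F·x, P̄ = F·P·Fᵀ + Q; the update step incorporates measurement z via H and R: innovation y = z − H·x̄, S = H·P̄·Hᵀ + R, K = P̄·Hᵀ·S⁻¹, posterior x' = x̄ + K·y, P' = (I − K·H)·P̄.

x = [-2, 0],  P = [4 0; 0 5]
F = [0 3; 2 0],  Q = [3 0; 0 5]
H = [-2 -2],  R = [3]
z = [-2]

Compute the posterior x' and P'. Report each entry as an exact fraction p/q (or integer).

x̄ = F·x = [0, -4]
P̄ = F·P·Fᵀ + Q = [48 0; 0 21]
y = z − H·x̄ = [-10]
S = H·P̄·Hᵀ + R = [279]
K = P̄·Hᵀ·S⁻¹ = [-32/93; -14/93]
x' = x̄ + K·y = [320/93, -232/93]
P' = (I − K·H)·P̄ = [464/31 -448/31; -448/31 455/31]

x' = [320/93, -232/93]
P' = [464/31 -448/31; -448/31 455/31]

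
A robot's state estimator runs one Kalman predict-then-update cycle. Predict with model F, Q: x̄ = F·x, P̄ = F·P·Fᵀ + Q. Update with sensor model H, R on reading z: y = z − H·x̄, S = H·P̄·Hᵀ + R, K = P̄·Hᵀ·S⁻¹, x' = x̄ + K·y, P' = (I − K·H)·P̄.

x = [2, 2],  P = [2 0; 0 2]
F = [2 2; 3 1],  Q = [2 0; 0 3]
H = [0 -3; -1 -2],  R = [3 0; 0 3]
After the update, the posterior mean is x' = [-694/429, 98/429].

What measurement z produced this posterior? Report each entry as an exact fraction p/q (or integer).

x̄ = F·x = [8, 8]
P̄ = F·P·Fᵀ + Q = [18 16; 16 23]
S = H·P̄·Hᵀ + R = [210 186; 186 177]
K = P̄·Hᵀ·S⁻¹ = [134/429 -262/429; -227/858 -31/429]
x' − x̄ = [-4126/429, -3334/429] = K·y
y = (KᵀK)⁻¹·Kᵀ·(x' − x̄) = [22, 27]
z = y + H·x̄ = [22, 27] + [-24, -24] = [-2, 3]

z = [-2, 3]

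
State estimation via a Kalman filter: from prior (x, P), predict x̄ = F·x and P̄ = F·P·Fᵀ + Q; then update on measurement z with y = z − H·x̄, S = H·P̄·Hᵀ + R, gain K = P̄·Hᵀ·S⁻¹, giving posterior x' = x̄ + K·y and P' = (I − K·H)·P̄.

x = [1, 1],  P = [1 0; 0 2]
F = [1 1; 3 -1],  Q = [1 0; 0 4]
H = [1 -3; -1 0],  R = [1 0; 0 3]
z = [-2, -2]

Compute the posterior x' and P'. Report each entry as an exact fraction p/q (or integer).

x̄ = F·x = [2, 2]
P̄ = F·P·Fᵀ + Q = [4 1; 1 15]
y = z − H·x̄ = [2, 0]
S = H·P̄·Hᵀ + R = [134 -1; -1 7]
K = P̄·Hᵀ·S⁻¹ = [3/937 -535/937; -309/937 -178/937]
x' = x̄ + K·y = [1880/937, 1256/937]
P' = (I − K·H)·P̄ = [1605/937 534/937; 534/937 281/937]

x' = [1880/937, 1256/937]
P' = [1605/937 534/937; 534/937 281/937]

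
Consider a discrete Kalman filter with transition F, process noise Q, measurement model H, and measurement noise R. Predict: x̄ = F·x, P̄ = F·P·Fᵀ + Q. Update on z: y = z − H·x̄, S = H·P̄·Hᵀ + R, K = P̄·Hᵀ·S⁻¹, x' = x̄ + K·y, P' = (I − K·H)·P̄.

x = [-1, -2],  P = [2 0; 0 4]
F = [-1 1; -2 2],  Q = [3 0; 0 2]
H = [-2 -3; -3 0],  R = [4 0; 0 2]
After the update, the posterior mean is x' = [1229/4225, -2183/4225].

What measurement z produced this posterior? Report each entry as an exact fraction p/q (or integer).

x̄ = F·x = [-1, -2]
P̄ = F·P·Fᵀ + Q = [9 12; 12 26]
S = H·P̄·Hᵀ + R = [418 162; 162 83]
K = P̄·Hᵀ·S⁻¹ = [-54/4225 -1269/4225; -1317/4225 738/4225]
x' − x̄ = [5454/4225, 6267/4225] = K·y
y = (KᵀK)⁻¹·Kᵀ·(x' − x̄) = [-7, -4]
z = y + H·x̄ = [-7, -4] + [8, 3] = [1, -1]

z = [1, -1]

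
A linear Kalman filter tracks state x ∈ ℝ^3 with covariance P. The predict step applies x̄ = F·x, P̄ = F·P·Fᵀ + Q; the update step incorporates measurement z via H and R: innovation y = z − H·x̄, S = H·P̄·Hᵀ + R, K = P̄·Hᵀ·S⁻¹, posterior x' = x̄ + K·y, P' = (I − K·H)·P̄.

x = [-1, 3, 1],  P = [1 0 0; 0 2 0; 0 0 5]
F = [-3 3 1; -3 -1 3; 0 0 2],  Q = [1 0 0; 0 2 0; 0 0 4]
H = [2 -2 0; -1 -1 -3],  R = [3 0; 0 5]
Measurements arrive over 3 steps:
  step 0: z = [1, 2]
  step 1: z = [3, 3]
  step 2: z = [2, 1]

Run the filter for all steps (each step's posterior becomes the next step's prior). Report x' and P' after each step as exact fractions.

step 0: x̄ = F·x = [13, 3, 2]
step 0: P̄ = F·P·Fᵀ + Q = [33 18 10; 18 58 30; 10 30 24]
step 0: y = z − H·x̄ = [-19, 24]
step 0: S = H·P̄·Hᵀ + R = [223 170; 170 588]
step 0: K = P̄·Hᵀ·S⁻¹ = [15705/51112 -23163/102224; -4705/25556 -11709/51112; -280/6389 -1136/6389]
step 0: x' = x̄ + K·y = [88105/51112, 25555/25556, -9166/6389]
step 0: P' = (I − K·H)·P̄ = [554889/102224 253887/51112 -19726/6389; 253887/51112 134001/25556 -19306/6389; -19726/6389 -19306/6389 14904/6389]
step 1: x̄ = F·x = [-184313/51112, -535409/51112, -18332/6389]
step 1: P̄ = F·P·Fᵀ + Q = [1059113/102224 2370961/102224 32328/6389; 2370961/102224 18461737/102224 246392/6389; 32328/6389 246392/6389 85172/6389]
step 1: y = z − H·x̄ = [-68607/6389, -503177/25556]
step 1: S = H·P̄·Hᵀ + R = [3713899/6389 3459712/6389; 3459712/6389 15948945/25556]
step 1: K = P̄·Hᵀ·S⁻¹ = [265079031/1777170511 -737575235/3554341022; -599582807/1777170511 -779091779/3554341022; 88436512/1777170511 -314853008/1777170511]
step 1: x' = x̄ + K·y = [-3987906989/3554341022, -9015784979/3554341022, 150296512/1777170511]
step 1: P' = (I − K·H)·P̄ = [7243684396/1777170511 13692131699/3554341022 -4081937386/1777170511; 13692131699/3554341022 7745440060/1777170511 -4214592154/1777170511; -4081937386/1777170511 -4214592154/1777170511 3290264860/1777170511]
step 2: x̄ = F·x = [-7391520473/1777170511, 10940642509/1777170511, 300593024/1777170511]
step 2: P̄ = F·P·Fᵀ + Q = [15944441576/1777170511 26017750267/1777170511 5784601112/1777170511; 26017750267/1777170511 245944145355/1777170511 52662397784/1777170511; 5784601112/1777170511 52662397784/1777170511 20269741484/1777170511]
step 2: y = z − H·x̄ = [40218666986/1777170511, 6228071619/1777170511]
step 2: S = H·P̄·Hᵀ + R = [844743857121/1777170511 741266187590/1777170511; 741266187590/1777170511 855919606752/1777170511]
step 2: K = P̄·Hᵀ·S⁻¹ = [7518990613743/48829661547586 -19791469686889/97659323095172; -8126950227493/24414830773793 -10451684484137/48829661547586; 1146957395378/24414830773793 -4395063762867/24414830773793]
step 2: x' = x̄ + K·y = [-135218323776541/97659323095172, -103859577434475/48829661547586, 14683595804597/24414830773793]
step 2: P' = (I − K·H)·P̄ = [386084002998463/97659323095172 181763515578617/48829661547586 -54221140476771/24414830773793; 181763515578617/48829661547586 103072183130548/24414830773793 -55941576569838/24414830773793; -54221140476771/24414830773793 -55941576569838/24414830773793 44046011953648/24414830773793]

step 0: x' = [88105/51112, 25555/25556, -9166/6389], P' = [554889/102224 253887/51112 -19726/6389; 253887/51112 134001/25556 -19306/6389; -19726/6389 -19306/6389 14904/6389]
step 1: x' = [-3987906989/3554341022, -9015784979/3554341022, 150296512/1777170511], P' = [7243684396/1777170511 13692131699/3554341022 -4081937386/1777170511; 13692131699/3554341022 7745440060/1777170511 -4214592154/1777170511; -4081937386/1777170511 -4214592154/1777170511 3290264860/1777170511]
step 2: x' = [-135218323776541/97659323095172, -103859577434475/48829661547586, 14683595804597/24414830773793], P' = [386084002998463/97659323095172 181763515578617/48829661547586 -54221140476771/24414830773793; 181763515578617/48829661547586 103072183130548/24414830773793 -55941576569838/24414830773793; -54221140476771/24414830773793 -55941576569838/24414830773793 44046011953648/24414830773793]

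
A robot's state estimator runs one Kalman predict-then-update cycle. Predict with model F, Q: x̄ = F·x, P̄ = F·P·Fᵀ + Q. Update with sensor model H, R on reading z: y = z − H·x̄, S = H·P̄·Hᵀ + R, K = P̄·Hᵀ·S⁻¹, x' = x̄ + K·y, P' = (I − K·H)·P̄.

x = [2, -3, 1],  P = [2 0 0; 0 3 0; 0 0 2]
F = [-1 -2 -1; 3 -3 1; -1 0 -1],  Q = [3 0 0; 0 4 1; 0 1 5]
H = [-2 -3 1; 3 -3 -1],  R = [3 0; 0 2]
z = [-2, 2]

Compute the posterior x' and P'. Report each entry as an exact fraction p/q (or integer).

x' = [98101/167459, 23820/167459, -95267/167459]
P' = [237460/167459 43698/167459 507680/167459; 43698/167459 31161/167459 81027/167459; 507680/167459 81027/167459 1261039/167459]

x̄ = F·x = [3, 16, -3]
P̄ = F·P·Fᵀ + Q = [19 10 4; 10 51 -7; 4 -7 9]
y = z − H·x̄ = [55, 38]
S = H·P̄·Hᵀ + R = [693 326; 326 395]
K = P̄·Hᵀ·S⁻¹ = [-32778/167459 36803/167459; -33284/167459 -21708/167459; 866/167459 9460/167459]
x' = x̄ + K·y = [98101/167459, 23820/167459, -95267/167459]
P' = (I − K·H)·P̄ = [237460/167459 43698/167459 507680/167459; 43698/167459 31161/167459 81027/167459; 507680/167459 81027/167459 1261039/167459]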